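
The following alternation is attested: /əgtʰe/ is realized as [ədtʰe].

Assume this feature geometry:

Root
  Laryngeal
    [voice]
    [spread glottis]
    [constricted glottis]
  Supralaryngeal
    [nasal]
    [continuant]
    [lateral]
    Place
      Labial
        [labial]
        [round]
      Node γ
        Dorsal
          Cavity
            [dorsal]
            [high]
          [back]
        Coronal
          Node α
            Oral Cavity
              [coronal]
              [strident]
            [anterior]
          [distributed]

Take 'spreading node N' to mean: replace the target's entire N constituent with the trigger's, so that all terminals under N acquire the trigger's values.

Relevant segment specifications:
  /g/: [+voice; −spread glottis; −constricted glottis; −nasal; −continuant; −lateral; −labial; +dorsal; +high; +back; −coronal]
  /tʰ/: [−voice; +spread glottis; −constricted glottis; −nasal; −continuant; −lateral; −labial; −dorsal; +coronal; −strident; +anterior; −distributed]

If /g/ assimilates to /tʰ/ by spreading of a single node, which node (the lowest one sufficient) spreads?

/g/ and [d] differ in [coronal], [anterior], [distributed], [strident], [dorsal], [high], [back]; every other specified feature is identical.
The smallest constituent containing every changed terminal is Node γ — each of its daughters lacks at least one of the affected features.
If Node γ spreads, every terminal under it takes /tʰ/'s value, producing [d] as observed.
[spread glottis], [voice] stay as in /g/ although /tʰ/ differs there, so no node dominating them spread; among the remaining candidates Node γ is the lowest that derives the output.

Node γ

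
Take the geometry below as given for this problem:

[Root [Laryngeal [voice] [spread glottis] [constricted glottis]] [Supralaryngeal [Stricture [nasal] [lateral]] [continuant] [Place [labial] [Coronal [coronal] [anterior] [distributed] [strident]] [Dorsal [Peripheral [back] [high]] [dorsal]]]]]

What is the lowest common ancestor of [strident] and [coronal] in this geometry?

Coronal

[strident] is immediately dominated by Coronal.
[coronal] is immediately dominated by Coronal.
The listed terminals split across distinct daughters of Coronal, so Coronal itself is the smallest node containing them all.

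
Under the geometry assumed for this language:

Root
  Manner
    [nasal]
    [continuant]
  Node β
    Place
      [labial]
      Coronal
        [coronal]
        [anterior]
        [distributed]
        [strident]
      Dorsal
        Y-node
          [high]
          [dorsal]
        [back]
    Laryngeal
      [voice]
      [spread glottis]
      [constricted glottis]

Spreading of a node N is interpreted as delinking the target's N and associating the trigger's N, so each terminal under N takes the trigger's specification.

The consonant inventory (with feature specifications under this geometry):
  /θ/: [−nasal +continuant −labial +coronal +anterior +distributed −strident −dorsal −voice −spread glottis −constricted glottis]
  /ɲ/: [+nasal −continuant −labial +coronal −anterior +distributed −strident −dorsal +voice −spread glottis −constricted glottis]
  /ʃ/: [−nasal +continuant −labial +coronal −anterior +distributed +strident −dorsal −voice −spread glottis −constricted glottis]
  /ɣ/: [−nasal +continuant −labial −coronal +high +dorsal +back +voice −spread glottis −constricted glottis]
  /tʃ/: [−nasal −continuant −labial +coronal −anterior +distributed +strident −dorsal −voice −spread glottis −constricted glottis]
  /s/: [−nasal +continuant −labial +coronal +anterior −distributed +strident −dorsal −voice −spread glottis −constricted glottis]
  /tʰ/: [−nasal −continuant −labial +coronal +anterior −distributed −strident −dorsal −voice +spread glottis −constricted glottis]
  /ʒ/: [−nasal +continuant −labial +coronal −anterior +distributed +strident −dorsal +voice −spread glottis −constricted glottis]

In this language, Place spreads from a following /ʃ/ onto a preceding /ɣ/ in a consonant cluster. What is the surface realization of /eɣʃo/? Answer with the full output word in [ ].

[eʒʃo]

Place immediately or transitively dominates [labial], [coronal], [anterior], [distributed], [strident], [high], [dorsal], [back].
After delinking /ɣ/'s Place and linking /ʃ/'s, the affected terminals become [−labial], [+coronal], [−anterior], [+distributed], [+strident], [−dorsal]; [nasal], [continuant], [voice], … (outside Place) are retained from /ɣ/.
This feature bundle is that of [ʒ], so /eɣʃo/ surfaces as [eʒʃo].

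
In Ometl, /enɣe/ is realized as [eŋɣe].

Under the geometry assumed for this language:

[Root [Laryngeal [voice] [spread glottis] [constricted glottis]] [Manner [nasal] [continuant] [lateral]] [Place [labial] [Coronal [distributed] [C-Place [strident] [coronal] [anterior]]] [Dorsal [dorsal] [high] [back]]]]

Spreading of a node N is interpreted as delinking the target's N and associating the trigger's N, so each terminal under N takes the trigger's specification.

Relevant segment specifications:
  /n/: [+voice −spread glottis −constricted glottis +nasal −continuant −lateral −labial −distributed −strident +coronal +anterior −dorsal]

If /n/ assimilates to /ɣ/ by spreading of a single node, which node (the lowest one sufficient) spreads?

Comparing /n/ with its surface form [ŋ], the features that change are [coronal], [anterior], [distributed], [strident], [dorsal], [high], [back].
The smallest constituent containing every changed terminal is Place — each of its daughters lacks at least one of the affected features.
Spreading Place from /ɣ/ overwrites each of those terminals with /ɣ/'s values, yielding exactly [ŋ].
Since [continuant], [nasal] are preserved even though /ɣ/ disagrees there, no node above Place spread.

Place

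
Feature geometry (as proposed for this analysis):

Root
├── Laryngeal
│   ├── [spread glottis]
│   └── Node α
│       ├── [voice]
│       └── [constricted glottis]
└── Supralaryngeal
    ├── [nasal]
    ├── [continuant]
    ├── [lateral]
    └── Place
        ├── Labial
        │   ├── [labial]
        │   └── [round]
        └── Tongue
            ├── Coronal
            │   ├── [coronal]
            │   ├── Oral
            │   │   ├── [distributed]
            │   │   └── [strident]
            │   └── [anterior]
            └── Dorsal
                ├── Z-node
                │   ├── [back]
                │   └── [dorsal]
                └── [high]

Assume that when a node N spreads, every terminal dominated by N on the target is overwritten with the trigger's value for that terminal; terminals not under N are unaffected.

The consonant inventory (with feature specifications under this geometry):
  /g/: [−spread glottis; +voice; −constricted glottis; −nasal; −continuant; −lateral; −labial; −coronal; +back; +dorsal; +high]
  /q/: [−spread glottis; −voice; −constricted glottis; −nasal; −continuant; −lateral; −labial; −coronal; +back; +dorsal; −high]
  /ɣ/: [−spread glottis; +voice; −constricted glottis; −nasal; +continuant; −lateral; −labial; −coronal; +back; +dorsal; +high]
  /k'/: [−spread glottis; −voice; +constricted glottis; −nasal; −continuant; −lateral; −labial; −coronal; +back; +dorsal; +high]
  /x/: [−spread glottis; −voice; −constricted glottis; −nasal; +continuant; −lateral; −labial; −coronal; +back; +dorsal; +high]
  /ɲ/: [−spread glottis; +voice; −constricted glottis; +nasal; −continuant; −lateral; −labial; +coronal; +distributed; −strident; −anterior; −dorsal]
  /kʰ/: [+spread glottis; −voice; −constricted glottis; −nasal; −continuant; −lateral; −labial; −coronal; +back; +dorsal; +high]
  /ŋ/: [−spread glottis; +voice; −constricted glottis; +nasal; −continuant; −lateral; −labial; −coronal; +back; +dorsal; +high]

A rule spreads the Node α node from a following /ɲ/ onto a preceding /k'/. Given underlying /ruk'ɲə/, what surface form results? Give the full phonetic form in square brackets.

[rugɲə]

Terminals under Node α in this geometry: [voice], [constricted glottis].
Spreading Node α from /ɲ/ onto /k'/ replaces those values with /ɲ/'s: [+voice], [−constricted glottis]. Features outside Node α ([spread glottis], [nasal], [continuant], …) stay as in /k'/.
Among the inventory, only /g/ has exactly this specification, giving the surface form [rugɲə].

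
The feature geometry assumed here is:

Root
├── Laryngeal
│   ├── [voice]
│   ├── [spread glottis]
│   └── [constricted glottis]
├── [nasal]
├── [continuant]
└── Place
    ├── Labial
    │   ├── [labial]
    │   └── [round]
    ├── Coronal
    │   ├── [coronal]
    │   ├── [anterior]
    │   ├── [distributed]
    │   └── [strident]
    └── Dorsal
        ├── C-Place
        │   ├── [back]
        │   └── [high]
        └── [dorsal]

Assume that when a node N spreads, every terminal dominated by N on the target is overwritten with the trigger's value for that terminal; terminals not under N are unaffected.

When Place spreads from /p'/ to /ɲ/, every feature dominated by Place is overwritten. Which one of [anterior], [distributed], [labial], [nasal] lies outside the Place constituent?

[nasal]

Place dominates exactly [labial], [round], [coronal], [anterior], [distributed], [strident], [back], [high], [dorsal].
[distributed], [anterior], [labial] all lie under Place, so they are overwritten when Place spreads.
[nasal] attaches under Root, not under Place, so /ɲ/ retains its own value for [nasal].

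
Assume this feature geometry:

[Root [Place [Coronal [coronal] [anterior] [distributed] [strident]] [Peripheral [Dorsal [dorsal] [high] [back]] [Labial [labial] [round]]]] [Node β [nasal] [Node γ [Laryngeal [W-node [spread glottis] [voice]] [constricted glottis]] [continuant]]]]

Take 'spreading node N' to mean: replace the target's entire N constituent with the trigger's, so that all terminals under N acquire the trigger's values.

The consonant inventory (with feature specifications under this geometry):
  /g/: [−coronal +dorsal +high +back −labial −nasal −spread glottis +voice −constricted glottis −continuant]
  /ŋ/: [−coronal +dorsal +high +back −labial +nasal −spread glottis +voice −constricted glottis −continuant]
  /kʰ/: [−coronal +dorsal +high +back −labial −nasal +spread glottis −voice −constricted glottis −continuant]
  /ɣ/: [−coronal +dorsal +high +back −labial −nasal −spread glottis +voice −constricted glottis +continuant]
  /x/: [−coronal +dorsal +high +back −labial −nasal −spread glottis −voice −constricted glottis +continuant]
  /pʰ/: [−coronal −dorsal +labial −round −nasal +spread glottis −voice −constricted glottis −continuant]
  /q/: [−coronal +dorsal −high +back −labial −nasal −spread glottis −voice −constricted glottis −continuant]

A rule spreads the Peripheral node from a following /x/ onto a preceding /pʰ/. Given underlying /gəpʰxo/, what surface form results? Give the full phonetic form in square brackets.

[gəkʰxo]

Peripheral immediately or transitively dominates [dorsal], [high], [back], [labial], [round].
The target acquires /x/'s values for everything under Peripheral — [+dorsal], [+high], [+back], [−labial] — while keeping its own [coronal], [nasal], [spread glottis], ….
This feature bundle is that of [kʰ], so /gəpʰxo/ surfaces as [gəkʰxo].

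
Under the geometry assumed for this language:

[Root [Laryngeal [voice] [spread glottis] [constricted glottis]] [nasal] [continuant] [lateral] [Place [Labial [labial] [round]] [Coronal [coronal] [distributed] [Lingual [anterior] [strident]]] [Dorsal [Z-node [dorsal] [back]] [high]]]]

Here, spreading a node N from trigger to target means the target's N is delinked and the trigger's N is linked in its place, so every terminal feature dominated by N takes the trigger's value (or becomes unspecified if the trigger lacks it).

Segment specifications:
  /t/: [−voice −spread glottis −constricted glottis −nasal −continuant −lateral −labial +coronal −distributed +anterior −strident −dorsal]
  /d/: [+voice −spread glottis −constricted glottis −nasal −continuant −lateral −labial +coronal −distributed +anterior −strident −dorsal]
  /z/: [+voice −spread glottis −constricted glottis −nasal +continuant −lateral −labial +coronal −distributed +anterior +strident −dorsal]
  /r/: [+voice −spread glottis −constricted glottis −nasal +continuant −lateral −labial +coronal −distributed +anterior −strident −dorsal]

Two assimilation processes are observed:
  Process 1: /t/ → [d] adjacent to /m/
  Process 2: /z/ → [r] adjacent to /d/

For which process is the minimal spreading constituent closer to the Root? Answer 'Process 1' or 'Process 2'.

Process 1

Process 1 alters [voice]; the lowest dominating node is [voice] (depth 2 from Root).
Process 2 alters [strident]; the lowest dominating node is [strident] (depth 4 from Root).
[voice] is closer to Root than [strident], so Process 1 spreads the higher node.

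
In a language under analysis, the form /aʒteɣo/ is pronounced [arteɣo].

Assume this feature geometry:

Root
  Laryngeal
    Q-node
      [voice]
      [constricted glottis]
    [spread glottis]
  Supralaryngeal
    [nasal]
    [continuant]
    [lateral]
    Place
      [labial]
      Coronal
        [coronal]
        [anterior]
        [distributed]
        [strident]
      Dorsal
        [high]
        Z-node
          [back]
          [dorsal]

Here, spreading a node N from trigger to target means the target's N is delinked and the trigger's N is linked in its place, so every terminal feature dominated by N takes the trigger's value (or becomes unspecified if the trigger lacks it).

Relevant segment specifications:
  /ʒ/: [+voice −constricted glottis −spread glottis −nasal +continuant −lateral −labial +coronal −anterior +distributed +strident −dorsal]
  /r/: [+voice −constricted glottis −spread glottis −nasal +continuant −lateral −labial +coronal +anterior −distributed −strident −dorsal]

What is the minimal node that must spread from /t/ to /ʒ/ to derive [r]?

Comparing /ʒ/ with its surface form [r], the features that change are [anterior], [distributed], [strident].
The smallest constituent containing every changed terminal is Coronal — each of its daughters lacks at least one of the affected features.
If Coronal spreads, every terminal under it takes /t/'s value, producing [r] as observed.
[voice], [continuant] stay as in /ʒ/ although /t/ differs there, so no node dominating them spread; among the remaining candidates Coronal is the lowest that derives the output.

Coronal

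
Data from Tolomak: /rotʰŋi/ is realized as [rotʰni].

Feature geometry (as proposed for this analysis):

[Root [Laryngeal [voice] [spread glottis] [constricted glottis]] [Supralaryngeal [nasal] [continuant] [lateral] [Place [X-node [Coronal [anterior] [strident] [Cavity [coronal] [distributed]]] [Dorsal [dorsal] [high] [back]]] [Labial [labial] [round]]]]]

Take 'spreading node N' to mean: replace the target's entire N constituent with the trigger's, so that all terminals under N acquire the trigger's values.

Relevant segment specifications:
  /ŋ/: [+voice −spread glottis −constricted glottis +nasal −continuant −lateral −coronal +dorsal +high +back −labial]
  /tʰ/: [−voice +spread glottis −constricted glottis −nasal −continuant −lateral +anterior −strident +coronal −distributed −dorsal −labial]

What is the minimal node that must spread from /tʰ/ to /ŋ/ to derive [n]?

Feature comparison: [coronal], [anterior], [distributed], [strident], [dorsal], [high], [back] differ between /ŋ/ and [n]; the remaining terminals match.
In this geometry the lowest node dominating all of them is X-node: every daughter of X-node dominates only a proper subset, so no lower node suffices.
If X-node spreads, every terminal under it takes /tʰ/'s value, producing [n] as observed.
Features on which the two segments disagree outside X-node, such as [nasal], [spread glottis], are unchanged — nothing dominating them spread, and X-node is the minimal sufficient constituent.

X-node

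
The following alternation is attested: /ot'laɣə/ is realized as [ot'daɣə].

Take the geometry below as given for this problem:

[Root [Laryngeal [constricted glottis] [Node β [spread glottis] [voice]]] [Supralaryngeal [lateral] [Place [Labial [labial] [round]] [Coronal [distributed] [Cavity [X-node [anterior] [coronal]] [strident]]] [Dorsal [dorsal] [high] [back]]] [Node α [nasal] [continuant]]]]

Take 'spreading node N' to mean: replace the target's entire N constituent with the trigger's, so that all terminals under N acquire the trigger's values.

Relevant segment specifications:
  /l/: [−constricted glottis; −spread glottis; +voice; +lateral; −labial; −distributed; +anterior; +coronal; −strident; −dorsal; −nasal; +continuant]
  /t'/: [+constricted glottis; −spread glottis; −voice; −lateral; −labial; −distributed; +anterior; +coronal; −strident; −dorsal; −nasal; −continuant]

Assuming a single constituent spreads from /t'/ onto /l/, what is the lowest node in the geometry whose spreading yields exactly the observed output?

Comparing /l/ with its surface form [d], the features that change are [continuant], [lateral].
Tracing each changed feature up the tree, the paths first meet at Supralaryngeal; any lower node misses at least one of them.
Spreading Supralaryngeal from /t'/ overwrites each of those terminals with /t'/'s values, yielding exactly [d].
Had Root spread, [constricted glottis], [voice] would have taken /t'/'s values; they stay as in /l/, confirming the spreading constituent is exactly Supralaryngeal.

Supralaryngeal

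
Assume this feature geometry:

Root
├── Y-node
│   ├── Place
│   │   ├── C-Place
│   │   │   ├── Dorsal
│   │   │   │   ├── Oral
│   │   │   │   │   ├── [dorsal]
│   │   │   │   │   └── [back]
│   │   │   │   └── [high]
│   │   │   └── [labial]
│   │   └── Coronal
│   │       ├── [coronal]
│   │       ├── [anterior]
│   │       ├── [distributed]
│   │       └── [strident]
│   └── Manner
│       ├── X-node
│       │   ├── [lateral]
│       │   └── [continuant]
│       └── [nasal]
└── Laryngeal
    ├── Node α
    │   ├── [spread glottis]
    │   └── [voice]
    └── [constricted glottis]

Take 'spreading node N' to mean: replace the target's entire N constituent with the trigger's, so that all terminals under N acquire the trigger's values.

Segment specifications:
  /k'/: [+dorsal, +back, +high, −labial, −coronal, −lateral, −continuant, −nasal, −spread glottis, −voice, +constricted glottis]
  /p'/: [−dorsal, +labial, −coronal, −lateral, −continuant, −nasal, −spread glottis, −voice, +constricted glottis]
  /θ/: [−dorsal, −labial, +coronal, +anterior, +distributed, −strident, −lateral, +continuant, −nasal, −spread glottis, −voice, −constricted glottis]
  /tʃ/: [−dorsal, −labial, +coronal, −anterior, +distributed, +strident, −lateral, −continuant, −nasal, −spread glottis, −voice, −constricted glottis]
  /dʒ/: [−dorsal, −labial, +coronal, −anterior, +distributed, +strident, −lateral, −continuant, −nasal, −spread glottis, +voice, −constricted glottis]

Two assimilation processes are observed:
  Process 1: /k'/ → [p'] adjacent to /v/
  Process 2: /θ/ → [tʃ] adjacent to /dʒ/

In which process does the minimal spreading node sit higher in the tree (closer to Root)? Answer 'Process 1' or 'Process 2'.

Process 2

Process 1 alters [labial], [dorsal], [high], [back]; the lowest common ancestor is C-Place (depth 3 from Root).
Process 2 alters [continuant], [anterior], [strident]; the lowest common ancestor is Y-node (depth 1 from Root).
Depth 1 < depth 3; Process 2 involves the structurally higher constituent Y-node.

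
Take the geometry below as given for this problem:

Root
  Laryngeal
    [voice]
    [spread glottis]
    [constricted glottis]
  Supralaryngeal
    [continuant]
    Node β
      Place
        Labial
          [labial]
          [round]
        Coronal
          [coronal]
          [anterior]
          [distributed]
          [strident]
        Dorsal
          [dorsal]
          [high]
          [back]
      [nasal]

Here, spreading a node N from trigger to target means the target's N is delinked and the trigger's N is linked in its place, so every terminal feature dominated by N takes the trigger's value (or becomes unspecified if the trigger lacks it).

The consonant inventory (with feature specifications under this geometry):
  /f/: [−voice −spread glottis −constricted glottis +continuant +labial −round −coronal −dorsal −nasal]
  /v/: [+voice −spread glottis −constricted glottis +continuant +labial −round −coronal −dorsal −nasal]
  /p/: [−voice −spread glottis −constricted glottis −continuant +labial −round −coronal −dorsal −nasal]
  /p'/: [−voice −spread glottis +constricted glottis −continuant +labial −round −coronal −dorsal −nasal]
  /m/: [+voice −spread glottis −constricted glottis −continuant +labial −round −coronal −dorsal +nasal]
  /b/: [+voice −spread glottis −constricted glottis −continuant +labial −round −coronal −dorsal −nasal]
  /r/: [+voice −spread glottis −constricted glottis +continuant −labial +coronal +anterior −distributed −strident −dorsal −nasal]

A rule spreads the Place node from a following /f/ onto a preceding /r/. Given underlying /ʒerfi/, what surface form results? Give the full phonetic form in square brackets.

Terminals under Place in this geometry: [labial], [round], [coronal], [anterior], [distributed], [strident], [dorsal], [high], [back].
Spreading Place from /f/ onto /r/ replaces those values with /f/'s: [+labial], [−round], [−coronal], [−dorsal]. Features outside Place ([voice], [spread glottis], [constricted glottis], …) stay as in /r/.
Among the inventory, only /v/ has exactly this specification, giving the surface form [ʒevfi].

[ʒevfi]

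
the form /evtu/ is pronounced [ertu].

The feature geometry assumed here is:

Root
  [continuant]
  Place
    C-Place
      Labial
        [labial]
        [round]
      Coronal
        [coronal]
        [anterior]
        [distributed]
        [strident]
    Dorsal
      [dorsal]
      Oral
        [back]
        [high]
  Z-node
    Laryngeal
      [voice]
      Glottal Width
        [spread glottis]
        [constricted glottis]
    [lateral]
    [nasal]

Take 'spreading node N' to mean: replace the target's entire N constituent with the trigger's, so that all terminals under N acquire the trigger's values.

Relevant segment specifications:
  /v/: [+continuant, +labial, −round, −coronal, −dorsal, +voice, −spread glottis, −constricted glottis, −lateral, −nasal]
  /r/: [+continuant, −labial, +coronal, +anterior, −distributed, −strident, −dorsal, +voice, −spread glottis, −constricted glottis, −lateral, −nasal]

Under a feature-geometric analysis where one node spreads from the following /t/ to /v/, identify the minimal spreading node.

Feature comparison: [labial], [round], [coronal], [anterior], [distributed], [strident] differ between /v/ and [r]; the remaining terminals match.
The smallest constituent containing every changed terminal is C-Place — each of its daughters lacks at least one of the affected features.
Spreading C-Place from /t/ overwrites each of those terminals with /t/'s values, yielding exactly [r].
[voice], [continuant] stay as in /v/ although /t/ differs there, so no node dominating them spread; among the remaining candidates C-Place is the lowest that derives the output.

C-Place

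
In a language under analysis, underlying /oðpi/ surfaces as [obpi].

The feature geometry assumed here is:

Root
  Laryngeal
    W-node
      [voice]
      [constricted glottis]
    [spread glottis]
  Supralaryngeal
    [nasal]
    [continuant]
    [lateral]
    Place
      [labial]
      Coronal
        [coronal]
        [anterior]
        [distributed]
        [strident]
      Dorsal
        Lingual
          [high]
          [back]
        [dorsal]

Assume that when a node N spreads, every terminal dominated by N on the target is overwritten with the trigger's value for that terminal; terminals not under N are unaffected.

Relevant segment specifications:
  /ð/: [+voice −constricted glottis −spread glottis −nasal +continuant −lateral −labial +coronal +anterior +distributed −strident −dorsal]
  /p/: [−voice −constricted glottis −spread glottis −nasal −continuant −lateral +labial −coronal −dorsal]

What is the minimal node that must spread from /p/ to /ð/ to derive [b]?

Feature comparison: [continuant], [labial], [coronal], [anterior], [distributed], [strident] differ between /ð/ and [b]; the remaining terminals match.
The smallest constituent containing every changed terminal is Supralaryngeal — each of its daughters lacks at least one of the affected features.
Delinking /ð/'s Supralaryngeal and associating /p/'s Supralaryngeal gives precisely the feature bundle of [b].
Since [voice] is preserved even though /p/ disagrees there, no node above Supralaryngeal spread.

Supralaryngeal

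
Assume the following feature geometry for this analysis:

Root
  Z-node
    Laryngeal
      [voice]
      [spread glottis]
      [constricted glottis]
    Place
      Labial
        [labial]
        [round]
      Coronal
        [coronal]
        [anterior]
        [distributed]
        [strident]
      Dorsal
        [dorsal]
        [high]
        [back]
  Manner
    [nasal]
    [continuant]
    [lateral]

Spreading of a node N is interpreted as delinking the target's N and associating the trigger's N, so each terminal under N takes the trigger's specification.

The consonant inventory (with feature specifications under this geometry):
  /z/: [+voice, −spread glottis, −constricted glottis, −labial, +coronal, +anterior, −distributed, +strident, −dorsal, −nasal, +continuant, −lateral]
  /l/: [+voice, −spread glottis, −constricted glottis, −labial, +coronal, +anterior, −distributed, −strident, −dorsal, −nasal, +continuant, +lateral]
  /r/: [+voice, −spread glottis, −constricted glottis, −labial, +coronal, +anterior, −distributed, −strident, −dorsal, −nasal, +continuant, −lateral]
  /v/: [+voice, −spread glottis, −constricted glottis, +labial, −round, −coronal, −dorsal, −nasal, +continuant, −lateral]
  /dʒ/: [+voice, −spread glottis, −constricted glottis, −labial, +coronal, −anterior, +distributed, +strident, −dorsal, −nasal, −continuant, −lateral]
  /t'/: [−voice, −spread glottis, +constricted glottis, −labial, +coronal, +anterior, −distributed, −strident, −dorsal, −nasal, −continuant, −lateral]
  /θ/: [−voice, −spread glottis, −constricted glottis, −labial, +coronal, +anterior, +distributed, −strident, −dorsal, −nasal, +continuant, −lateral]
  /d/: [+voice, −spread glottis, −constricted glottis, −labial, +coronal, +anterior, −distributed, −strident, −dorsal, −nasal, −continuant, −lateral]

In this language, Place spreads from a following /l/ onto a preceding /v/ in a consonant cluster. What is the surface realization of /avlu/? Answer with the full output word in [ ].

[arlu]

The Place node dominates the terminals [labial], [round], [coronal], [anterior], [distributed], [strident], [dorsal], [high], [back].
Spreading Place from /l/ onto /v/ replaces those values with /l/'s: [−labial], [+coronal], [+anterior], [−distributed], [−strident], [−dorsal]. Features outside Place ([voice], [spread glottis], [constricted glottis], …) stay as in /v/.
This feature bundle is that of [r], so /avlu/ surfaces as [arlu].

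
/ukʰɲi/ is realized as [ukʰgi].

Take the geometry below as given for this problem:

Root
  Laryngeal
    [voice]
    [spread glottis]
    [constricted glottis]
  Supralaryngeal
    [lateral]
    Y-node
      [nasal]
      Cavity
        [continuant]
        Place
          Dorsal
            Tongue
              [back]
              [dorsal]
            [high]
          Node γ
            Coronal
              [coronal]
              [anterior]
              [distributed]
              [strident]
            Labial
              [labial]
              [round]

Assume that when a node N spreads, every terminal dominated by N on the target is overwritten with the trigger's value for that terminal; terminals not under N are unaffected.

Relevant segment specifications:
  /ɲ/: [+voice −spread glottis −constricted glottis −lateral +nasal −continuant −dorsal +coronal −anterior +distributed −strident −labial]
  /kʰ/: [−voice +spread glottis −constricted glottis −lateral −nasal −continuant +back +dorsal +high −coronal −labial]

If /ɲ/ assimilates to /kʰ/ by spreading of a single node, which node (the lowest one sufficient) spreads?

Y-node

Comparing /ɲ/ with its surface form [g], the features that change are [nasal], [coronal], [anterior], [distributed], [strident], [dorsal], [high], [back].
These terminals are all dominated by Y-node, and no proper subconstituent of Y-node covers them all; Y-node is their lowest common ancestor.
If Y-node spreads, every terminal under it takes /kʰ/'s value, producing [g] as observed.
[spread glottis], [voice] stay as in /ɲ/ although /kʰ/ differs there, so no node dominating them spread; among the remaining candidates Y-node is the lowest that derives the output.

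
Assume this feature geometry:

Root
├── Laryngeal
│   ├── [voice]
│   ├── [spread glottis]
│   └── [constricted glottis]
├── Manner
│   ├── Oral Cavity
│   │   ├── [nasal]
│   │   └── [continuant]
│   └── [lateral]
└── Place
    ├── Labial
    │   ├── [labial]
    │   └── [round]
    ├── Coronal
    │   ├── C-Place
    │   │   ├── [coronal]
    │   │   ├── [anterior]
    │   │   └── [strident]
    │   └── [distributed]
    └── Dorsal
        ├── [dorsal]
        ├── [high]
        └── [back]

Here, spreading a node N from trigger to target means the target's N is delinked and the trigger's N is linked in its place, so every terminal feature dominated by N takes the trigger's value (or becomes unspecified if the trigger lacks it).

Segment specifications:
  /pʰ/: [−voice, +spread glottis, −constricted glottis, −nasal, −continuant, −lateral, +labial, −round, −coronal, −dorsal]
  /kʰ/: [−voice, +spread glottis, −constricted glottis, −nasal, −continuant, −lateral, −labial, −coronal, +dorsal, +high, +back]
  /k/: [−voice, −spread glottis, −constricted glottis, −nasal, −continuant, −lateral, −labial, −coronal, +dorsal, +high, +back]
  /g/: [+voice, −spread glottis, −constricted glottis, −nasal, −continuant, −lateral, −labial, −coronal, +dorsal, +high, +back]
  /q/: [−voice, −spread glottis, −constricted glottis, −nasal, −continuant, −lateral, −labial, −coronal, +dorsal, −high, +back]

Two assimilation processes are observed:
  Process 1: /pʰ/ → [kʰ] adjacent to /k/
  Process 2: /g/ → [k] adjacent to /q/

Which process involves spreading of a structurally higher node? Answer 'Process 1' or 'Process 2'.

In Process 1, [labial], [round], [dorsal], [high], [back] change, so the minimal spreading node is Place at depth 1.
Process 2 alters [voice]; the lowest dominating node is [voice] (depth 2 from Root).
Depth 1 < depth 2; Process 1 involves the structurally higher constituent Place.

Process 1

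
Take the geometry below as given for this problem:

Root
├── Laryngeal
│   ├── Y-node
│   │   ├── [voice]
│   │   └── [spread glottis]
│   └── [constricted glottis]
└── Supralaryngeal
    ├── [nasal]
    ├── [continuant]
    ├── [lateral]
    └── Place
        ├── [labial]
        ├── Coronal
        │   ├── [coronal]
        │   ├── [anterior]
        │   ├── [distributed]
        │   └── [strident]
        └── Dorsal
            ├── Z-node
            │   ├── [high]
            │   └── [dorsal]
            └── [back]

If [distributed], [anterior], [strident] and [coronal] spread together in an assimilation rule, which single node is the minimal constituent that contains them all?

Coronal

[distributed]: Root / Supralaryngeal / Place / Coronal / [distributed].
[anterior]: Root / Supralaryngeal / Place / Coronal / [anterior].
[strident]: Root / Supralaryngeal / Place / Coronal / [strident].
[coronal]: Root / Supralaryngeal / Place / Coronal / [coronal].
The listed terminals split across distinct daughters of Coronal, so Coronal itself is the smallest node containing them all.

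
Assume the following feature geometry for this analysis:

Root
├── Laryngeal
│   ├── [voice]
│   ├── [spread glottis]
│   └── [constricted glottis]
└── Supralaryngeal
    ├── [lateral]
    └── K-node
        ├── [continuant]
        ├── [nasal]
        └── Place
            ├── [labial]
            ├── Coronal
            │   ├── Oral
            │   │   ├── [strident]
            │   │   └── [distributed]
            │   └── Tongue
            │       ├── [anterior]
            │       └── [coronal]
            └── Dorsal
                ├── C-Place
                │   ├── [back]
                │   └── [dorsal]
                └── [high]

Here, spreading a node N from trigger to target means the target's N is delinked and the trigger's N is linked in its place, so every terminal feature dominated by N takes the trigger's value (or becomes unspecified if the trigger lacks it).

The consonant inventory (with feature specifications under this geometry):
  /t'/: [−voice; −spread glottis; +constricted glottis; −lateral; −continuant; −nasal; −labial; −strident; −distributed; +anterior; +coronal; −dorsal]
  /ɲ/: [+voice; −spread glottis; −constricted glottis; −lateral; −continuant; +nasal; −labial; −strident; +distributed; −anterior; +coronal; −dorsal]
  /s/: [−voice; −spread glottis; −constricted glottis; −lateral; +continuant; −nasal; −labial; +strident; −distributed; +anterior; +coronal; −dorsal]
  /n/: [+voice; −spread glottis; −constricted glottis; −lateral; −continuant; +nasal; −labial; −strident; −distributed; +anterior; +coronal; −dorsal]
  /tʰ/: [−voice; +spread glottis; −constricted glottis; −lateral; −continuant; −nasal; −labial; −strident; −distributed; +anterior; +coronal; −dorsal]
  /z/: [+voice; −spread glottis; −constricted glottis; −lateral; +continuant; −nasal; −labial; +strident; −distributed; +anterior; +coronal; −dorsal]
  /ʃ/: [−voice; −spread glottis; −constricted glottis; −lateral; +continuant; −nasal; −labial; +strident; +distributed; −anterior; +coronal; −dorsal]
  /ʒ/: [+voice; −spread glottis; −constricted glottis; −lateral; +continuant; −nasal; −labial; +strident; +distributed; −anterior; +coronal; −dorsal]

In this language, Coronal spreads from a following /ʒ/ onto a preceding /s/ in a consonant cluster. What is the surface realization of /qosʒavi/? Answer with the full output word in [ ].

The Coronal node dominates the terminals [strident], [distributed], [anterior], [coronal].
Spreading Coronal from /ʒ/ onto /s/ replaces those values with /ʒ/'s: [+strident], [+distributed], [−anterior], [+coronal]. Features outside Coronal ([voice], [spread glottis], [constricted glottis], …) stay as in /s/.
Among the inventory, only /ʃ/ has exactly this specification, giving the surface form [qoʃʒavi].

[qoʃʒavi]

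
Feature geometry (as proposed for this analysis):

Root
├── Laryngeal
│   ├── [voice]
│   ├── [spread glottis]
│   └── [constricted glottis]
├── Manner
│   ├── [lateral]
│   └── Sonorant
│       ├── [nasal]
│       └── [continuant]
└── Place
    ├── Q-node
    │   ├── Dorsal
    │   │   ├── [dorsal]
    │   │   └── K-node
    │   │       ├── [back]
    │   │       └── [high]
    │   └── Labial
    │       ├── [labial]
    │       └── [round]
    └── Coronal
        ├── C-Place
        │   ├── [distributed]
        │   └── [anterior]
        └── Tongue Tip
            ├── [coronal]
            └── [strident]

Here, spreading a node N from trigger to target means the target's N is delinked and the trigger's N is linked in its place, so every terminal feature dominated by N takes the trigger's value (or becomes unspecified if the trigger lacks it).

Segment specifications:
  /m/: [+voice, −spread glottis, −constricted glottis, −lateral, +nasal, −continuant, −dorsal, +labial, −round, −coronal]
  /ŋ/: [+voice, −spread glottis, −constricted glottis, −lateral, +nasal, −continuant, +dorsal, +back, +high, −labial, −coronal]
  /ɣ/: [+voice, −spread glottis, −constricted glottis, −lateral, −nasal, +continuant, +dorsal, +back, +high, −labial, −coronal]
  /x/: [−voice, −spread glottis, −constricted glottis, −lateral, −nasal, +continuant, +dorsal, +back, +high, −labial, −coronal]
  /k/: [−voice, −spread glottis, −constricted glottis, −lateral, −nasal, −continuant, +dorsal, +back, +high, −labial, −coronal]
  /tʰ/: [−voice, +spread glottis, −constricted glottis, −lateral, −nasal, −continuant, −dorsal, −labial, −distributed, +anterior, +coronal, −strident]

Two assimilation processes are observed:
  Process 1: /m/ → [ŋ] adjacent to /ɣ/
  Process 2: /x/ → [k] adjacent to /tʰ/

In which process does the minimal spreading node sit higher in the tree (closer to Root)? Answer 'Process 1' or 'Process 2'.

In Process 1, [labial], [round], [dorsal], [high], [back] change, so the minimal spreading node is Q-node at depth 2.
In Process 2, [continuant] changes, so the minimal spreading node is [continuant] at depth 3.
Depth 2 < depth 3; Process 1 involves the structurally higher constituent Q-node.

Process 1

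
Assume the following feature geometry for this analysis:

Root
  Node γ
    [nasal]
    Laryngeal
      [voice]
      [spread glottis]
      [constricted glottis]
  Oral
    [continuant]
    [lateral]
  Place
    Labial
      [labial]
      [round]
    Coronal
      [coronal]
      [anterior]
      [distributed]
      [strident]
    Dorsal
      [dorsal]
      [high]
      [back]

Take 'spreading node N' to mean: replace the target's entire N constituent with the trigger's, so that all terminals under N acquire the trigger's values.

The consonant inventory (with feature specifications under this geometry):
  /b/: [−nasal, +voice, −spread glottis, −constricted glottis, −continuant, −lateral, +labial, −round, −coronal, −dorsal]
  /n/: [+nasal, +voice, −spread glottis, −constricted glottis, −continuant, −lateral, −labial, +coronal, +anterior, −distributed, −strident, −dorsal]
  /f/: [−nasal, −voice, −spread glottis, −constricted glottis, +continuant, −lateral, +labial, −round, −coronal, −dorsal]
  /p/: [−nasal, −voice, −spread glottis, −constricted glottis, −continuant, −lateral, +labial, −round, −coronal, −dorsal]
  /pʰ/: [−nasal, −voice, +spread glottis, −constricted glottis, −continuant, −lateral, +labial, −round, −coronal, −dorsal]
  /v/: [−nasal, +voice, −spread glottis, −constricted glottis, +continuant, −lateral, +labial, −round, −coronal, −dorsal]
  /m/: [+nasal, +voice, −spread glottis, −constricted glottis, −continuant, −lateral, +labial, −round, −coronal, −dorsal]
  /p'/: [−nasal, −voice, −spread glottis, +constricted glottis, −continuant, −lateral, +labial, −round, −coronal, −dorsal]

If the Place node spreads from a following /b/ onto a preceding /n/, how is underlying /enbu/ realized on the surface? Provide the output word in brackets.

[embu]

The Place node dominates the terminals [labial], [round], [coronal], [anterior], [distributed], [strident], [dorsal], [high], [back].
The target acquires /b/'s values for everything under Place — [+labial], [−round], [−coronal], [−dorsal] — while keeping its own [nasal], [voice], [spread glottis], ….
Among the inventory, only /m/ has exactly this specification, giving the surface form [embu].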